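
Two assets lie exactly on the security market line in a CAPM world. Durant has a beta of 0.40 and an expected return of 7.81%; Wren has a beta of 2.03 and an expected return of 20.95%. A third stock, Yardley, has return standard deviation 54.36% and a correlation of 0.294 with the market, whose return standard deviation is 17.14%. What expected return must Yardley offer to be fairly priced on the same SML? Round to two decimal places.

12.10%

MRP = (20.95% − 7.81%) / (2.03 − 0.40) = 8.0613%
R_f = 7.81% − 0.40 × 8.0613% = 4.5855%
β_Yardley = ρ·σ_i/σ_m = 0.294 × 54.36 / 17.14 = 0.9324
E(R_Yardley) = R_f + β × MRP = 4.5855% + 0.9324 × 8.0613% = 12.10%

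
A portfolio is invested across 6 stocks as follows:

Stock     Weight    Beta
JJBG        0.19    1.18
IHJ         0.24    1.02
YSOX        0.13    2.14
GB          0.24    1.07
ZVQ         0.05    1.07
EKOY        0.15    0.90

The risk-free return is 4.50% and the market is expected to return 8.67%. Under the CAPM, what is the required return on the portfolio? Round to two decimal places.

9.47%

β_P = Σ w_i β_i = 0.19×1.18 + 0.24×1.02 + 0.13×2.14 + 0.24×1.07 + 0.05×1.07 + 0.15×0.90 = 1.1925
MRP = 8.67% − 4.50% = 4.17%
E(R_P) = R_f + β_P × MRP = 4.50% + 1.1925 × 4.17% = 9.47%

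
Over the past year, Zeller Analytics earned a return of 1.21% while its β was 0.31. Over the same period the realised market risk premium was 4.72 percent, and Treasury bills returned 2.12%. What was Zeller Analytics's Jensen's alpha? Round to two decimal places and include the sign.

-2.37%

CAPM benchmark = R_f + β(R_m − R_f) = 2.12% + 0.31 × 4.72% = 3.5832%
α = actual − benchmark = 1.21% − 3.5832% = -2.37%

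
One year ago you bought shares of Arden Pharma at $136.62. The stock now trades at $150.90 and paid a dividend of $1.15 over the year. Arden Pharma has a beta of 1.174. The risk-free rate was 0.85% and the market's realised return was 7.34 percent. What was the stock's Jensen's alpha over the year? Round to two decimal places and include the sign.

Realised HPR = (P1 + D1 − P0) / P0 = (150.90 + 1.15 − 136.62) / 136.62 = 15.43 / 136.62 = 11.2941%
MRP = 7.34% − 0.85% = 6.49%
CAPM required = R_f + β·MRP = 0.85% + 1.174 × 6.49% = 8.46926%
α = realised − required = 11.2941% − 8.46926% = +2.82%

+2.82%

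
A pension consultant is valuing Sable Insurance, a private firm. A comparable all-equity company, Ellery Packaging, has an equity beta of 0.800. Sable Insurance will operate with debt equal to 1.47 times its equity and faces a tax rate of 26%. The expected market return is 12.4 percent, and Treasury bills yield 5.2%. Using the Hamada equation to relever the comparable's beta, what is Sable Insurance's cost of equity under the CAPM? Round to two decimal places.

17.23%

β_L = β_U × [1 + (1 − t)(D/E)] = 0.800 × [1 + (1 − 0.26) × 1.47]
    = 0.800 × [1 + 0.74 × 1.47] = 0.800 × 2.0878 = 1.6702
MRP = 12.4% − 5.2% = 7.20%
E(R) = R_f + β_L × MRP = 5.2% + 1.6702 × 7.2% = 17.23%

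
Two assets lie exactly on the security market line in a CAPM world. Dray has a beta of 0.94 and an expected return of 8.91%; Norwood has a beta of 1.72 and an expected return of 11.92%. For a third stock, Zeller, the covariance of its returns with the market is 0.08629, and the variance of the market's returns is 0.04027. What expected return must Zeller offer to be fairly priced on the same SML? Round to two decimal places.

13.55%

MRP = (11.92% − 8.91%) / (1.72 − 0.94) = 3.8590%
R_f = 8.91% − 0.94 × 3.8590% = 5.2825%
β_Zeller = Cov / Var(R_m) = 0.08629 / 0.04027 = 2.1428
E(R_Zeller) = R_f + β × MRP = 5.2825% + 2.1428 × 3.8590% = 13.55%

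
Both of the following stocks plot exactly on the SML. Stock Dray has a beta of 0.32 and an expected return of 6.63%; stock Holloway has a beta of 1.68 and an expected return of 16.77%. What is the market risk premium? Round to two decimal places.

7.46%

Both satisfy E(R) = R_f + β·MRP, so the slope of the SML is
MRP = (16.77% − 6.63%) / (1.68 − 0.32) = 10.14% / 1.36 = 7.4559%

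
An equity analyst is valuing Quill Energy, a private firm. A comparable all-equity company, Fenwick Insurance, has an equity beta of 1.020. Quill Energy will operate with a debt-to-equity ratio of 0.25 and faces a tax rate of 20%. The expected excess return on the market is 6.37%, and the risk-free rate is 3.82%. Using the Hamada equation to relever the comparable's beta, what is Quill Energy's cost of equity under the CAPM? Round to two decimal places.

β_L = β_U × [1 + (1 − t)(D/E)] = 1.020 × [1 + (1 − 0.20) × 0.25]
    = 1.020 × [1 + 0.80 × 0.25] = 1.020 × 1.2000 = 1.2240
E(R) = R_f + β_L × MRP = 3.82% + 1.2240 × 6.37% = 11.62%

11.62%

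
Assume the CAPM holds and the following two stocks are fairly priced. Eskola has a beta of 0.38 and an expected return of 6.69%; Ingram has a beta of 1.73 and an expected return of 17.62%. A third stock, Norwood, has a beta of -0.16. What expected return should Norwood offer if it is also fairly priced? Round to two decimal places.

2.32%

MRP (SML slope) = (17.62% − 6.69%) / (1.73 − 0.38) = 10.93% / 1.35 = 8.0963%
R_f (intercept) = 6.69% − 0.38 × 8.0963% = 3.6134%
E(R_Norwood) = R_f + β × MRP = 3.6134% + -0.16 × 8.0963% = 2.32%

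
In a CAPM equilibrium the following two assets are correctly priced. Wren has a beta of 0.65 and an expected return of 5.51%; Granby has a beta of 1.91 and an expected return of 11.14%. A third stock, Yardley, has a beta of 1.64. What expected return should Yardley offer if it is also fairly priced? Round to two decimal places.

MRP (SML slope) = (11.14% − 5.51%) / (1.91 − 0.65) = 5.63% / 1.26 = 4.4683%
R_f (intercept) = 5.51% − 0.65 × 4.4683% = 2.6056%
E(R_Yardley) = R_f + β × MRP = 2.6056% + 1.64 × 4.4683% = 9.93%

9.93%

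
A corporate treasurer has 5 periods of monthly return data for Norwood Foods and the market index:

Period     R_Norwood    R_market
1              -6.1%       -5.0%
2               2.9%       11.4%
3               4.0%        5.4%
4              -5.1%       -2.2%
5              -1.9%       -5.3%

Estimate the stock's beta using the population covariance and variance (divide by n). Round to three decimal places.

Mean R_i = (-6.1 + 2.9 + 4.0 − 5.1 − 1.9) / 5 = -1.2400%
Mean R_m = (-5.0 + 11.4 + 5.4 − 2.2 − 5.3) / 5 = 0.8600%
Σ(R_i − R̄_i)(R_m − R̄_m) = 111.7820  ⇒  Cov = 111.7820 / 5 = 22.3564
Σ(R_m − R̄_m)² = 213.3520  ⇒  Var(R_m) = 213.3520 / 5 = 42.6704
β = Cov / Var(R_m) = 22.3564 / 42.6704 = 0.5239

0.524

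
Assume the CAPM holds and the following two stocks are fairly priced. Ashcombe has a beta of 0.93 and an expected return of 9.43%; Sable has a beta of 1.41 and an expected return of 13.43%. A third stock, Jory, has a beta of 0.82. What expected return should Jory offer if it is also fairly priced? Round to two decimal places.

8.51%

MRP (SML slope) = (13.43% − 9.43%) / (1.41 − 0.93) = 4.00% / 0.48 = 8.3333%
R_f (intercept) = 9.43% − 0.93 × 8.3333% = 1.6800%
E(R_Jory) = R_f + β × MRP = 1.6800% + 0.82 × 8.3333% = 8.51%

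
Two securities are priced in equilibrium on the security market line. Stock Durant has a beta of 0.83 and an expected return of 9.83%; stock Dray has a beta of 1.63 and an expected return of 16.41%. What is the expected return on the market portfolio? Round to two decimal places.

Both satisfy E(R) = R_f + β·MRP, so the slope of the SML is
MRP = (16.41% − 9.83%) / (1.63 − 0.83) = 6.58% / 0.80 = 8.2250%
R_f = E(R_Durant) − β_Durant·MRP = 9.83% − 0.83 × 8.2250% = 3.0033%
E(R_m) = R_f + MRP = 3.0033% + 8.2250% = 11.23%

11.23%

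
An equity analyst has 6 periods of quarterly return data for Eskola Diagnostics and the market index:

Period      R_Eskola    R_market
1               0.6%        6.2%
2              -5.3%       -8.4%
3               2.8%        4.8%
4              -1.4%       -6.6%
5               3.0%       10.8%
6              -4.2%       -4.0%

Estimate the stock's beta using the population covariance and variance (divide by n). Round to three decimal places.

0.398

Mean R_i = (0.6 − 5.3 + 2.8 − 1.4 + 3.0 − 4.2) / 6 = -0.7500%
Mean R_m = (6.2 − 8.4 + 4.8 − 6.6 + 10.8 − 4.0) / 6 = 0.4667%
Σ(R_i − R̄_i)(R_m − R̄_m) = 122.2200  ⇒  Cov = 122.2200 / 6 = 20.3700
Σ(R_m − R̄_m)² = 306.9333  ⇒  Var(R_m) = 306.9333 / 6 = 51.1556
β = Cov / Var(R_m) = 20.3700 / 51.1556 = 0.3982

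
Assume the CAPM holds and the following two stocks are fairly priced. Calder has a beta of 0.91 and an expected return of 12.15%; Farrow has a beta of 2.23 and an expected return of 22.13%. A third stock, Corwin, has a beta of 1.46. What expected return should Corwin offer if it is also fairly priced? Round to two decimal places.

16.31%

MRP (SML slope) = (22.13% − 12.15%) / (2.23 − 0.91) = 9.98% / 1.32 = 7.5606%
R_f (intercept) = 12.15% − 0.91 × 7.5606% = 5.2699%
E(R_Corwin) = R_f + β × MRP = 5.2699% + 1.46 × 7.5606% = 16.31%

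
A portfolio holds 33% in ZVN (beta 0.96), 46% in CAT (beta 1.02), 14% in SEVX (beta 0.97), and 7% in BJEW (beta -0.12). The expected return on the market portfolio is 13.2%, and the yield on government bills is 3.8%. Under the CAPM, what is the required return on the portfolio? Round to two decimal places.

β_P = Σ w_i β_i = 0.33×0.96 + 0.46×1.02 + 0.14×0.97 + 0.07×-0.12 = 0.9134
MRP = 13.2% − 3.8% = 9.40%
E(R_P) = R_f + β_P × MRP = 3.8% + 0.9134 × 9.4% = 12.39%

12.39%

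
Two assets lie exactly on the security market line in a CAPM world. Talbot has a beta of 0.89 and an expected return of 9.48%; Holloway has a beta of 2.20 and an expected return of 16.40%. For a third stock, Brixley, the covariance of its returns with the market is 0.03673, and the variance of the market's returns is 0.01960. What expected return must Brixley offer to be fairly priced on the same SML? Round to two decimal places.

14.68%

MRP = (16.40% − 9.48%) / (2.20 − 0.89) = 5.2824%
R_f = 9.48% − 0.89 × 5.2824% = 4.7787%
β_Brixley = Cov / Var(R_m) = 0.03673 / 0.01960 = 1.8740
E(R_Brixley) = R_f + β × MRP = 4.7787% + 1.8740 × 5.2824% = 14.68%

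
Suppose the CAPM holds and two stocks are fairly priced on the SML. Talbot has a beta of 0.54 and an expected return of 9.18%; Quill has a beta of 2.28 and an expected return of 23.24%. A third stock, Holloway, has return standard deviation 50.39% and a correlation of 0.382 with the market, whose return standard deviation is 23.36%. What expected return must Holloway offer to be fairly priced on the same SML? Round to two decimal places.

11.47%

MRP = (23.24% − 9.18%) / (2.28 − 0.54) = 8.0805%
R_f = 9.18% − 0.54 × 8.0805% = 4.8165%
β_Holloway = ρ·σ_i/σ_m = 0.382 × 50.39 / 23.36 = 0.8240
E(R_Holloway) = R_f + β × MRP = 4.8165% + 0.8240 × 8.0805% = 11.47%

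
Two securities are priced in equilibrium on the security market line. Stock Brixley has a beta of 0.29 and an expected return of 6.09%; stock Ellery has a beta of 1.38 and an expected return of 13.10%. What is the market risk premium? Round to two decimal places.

Both satisfy E(R) = R_f + β·MRP, so the slope of the SML is
MRP = (13.10% − 6.09%) / (1.38 − 0.29) = 7.01% / 1.09 = 6.4312%

6.43%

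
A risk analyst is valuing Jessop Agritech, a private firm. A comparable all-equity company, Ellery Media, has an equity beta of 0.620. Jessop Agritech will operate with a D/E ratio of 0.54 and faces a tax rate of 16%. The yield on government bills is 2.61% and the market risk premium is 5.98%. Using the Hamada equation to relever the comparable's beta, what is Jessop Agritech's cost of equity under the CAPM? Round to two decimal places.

β_L = β_U × [1 + (1 − t)(D/E)] = 0.620 × [1 + (1 − 0.16) × 0.54]
    = 0.620 × [1 + 0.84 × 0.54] = 0.620 × 1.4536 = 0.9012
E(R) = R_f + β_L × MRP = 2.61% + 0.9012 × 5.98% = 8.00%

8.00%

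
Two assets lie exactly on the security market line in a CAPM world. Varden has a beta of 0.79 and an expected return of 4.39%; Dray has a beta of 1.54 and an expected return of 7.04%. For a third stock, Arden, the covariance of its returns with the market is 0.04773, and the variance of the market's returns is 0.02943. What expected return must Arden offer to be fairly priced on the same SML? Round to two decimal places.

7.33%

MRP = (7.04% − 4.39%) / (1.54 − 0.79) = 3.5333%
R_f = 4.39% − 0.79 × 3.5333% = 1.5987%
β_Arden = Cov / Var(R_m) = 0.04773 / 0.02943 = 1.6218
E(R_Arden) = R_f + β × MRP = 1.5987% + 1.6218 × 3.5333% = 7.33%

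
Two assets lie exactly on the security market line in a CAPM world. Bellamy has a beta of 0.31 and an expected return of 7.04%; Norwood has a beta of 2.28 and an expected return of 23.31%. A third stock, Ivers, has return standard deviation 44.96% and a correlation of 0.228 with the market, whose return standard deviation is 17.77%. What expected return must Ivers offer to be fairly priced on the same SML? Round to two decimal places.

9.24%

MRP = (23.31% − 7.04%) / (2.28 − 0.31) = 8.2589%
R_f = 7.04% − 0.31 × 8.2589% = 4.4797%
β_Ivers = ρ·σ_i/σ_m = 0.228 × 44.96 / 17.77 = 0.5769
E(R_Ivers) = R_f + β × MRP = 4.4797% + 0.5769 × 8.2589% = 9.24%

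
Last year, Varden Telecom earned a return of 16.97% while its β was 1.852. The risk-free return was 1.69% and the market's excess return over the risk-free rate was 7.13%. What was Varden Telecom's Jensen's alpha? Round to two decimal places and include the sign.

CAPM benchmark = R_f + β(R_m − R_f) = 1.69% + 1.852 × 7.13% = 14.89476%
α = actual − benchmark = 16.97% − 14.89476% = +2.08%

+2.08%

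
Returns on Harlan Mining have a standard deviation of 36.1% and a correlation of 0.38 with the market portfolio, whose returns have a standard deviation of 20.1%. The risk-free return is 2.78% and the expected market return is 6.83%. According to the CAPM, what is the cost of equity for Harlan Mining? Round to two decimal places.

β = ρ × σ_i / σ_m = 0.38 × 36.1% / 20.1% = 0.6825
MRP = 6.83% − 2.78% = 4.05%
E(R) = 2.78% + 0.6825 × 4.05% = 5.54%

5.54%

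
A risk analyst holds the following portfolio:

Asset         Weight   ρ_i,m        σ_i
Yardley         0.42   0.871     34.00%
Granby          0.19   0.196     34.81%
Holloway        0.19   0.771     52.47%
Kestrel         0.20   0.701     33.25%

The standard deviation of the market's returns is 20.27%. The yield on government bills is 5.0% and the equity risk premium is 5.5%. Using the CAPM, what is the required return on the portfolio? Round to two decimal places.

β_Yardley = 0.871 × 34.00% / 20.27% = 1.4610
β_Granby = 0.196 × 34.81% / 20.27% = 0.3366
β_Holloway = 0.771 × 52.47% / 20.27% = 1.9958
β_Kestrel = 0.701 × 33.25% / 20.27% = 1.1499
β_P = Σ w_i β_i = 0.42×1.4610 + 0.19×0.3366 + 0.19×1.9958 + 0.20×1.1499 = 1.2868
E(R_P) = R_f + β_P × MRP = 5.0% + 1.2868 × 5.5% = 12.08%

12.08%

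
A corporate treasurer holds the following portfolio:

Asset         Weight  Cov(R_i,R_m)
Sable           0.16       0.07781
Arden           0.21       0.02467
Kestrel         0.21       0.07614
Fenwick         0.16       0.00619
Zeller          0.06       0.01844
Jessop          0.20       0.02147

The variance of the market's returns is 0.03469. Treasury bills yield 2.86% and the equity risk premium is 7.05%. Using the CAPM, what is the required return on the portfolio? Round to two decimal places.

10.99%

β_Sable = 0.07781 / 0.03469 = 2.2430
β_Arden = 0.02467 / 0.03469 = 0.7112
β_Kestrel = 0.07614 / 0.03469 = 2.1949
β_Fenwick = 0.00619 / 0.03469 = 0.1784
β_Zeller = 0.01844 / 0.03469 = 0.5316
β_Jessop = 0.02147 / 0.03469 = 0.6189
β_P = Σ w_i β_i = 0.16×2.2430 + 0.21×0.7112 + 0.21×2.1949 + 0.16×0.1784 + 0.06×0.5316 + 0.20×0.6189 = 1.1534
E(R_P) = R_f + β_P × MRP = 2.86% + 1.1534 × 7.05% = 10.99%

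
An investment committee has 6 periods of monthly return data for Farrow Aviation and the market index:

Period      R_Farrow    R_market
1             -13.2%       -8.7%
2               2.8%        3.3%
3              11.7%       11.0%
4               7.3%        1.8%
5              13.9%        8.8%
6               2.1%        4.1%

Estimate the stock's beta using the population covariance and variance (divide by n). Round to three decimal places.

1.327

Mean R_i = (-13.2 + 2.8 + 11.7 + 7.3 + 13.9 + 2.1) / 6 = 4.1000%
Mean R_m = (-8.7 + 3.3 + 11.0 + 1.8 + 8.8 + 4.1) / 6 = 3.3833%
Σ(R_i − R̄_i)(R_m − R̄_m) = 313.6200  ⇒  Cov = 313.6200 / 6 = 52.2700
Σ(R_m − R̄_m)² = 236.3883  ⇒  Var(R_m) = 236.3883 / 6 = 39.3981
β = Cov / Var(R_m) = 52.2700 / 39.3981 = 1.3267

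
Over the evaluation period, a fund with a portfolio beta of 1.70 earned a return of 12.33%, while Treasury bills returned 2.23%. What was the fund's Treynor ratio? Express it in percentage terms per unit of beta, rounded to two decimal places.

5.94%

Treynor = (R_P − R_f) / β_P = (12.33% − 2.23%) / 1.7000 = 10.10% / 1.7000 = 5.94%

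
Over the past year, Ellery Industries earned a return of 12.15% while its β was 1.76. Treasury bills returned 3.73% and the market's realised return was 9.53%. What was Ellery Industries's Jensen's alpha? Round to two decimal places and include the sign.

-1.79%

Market excess return = 9.53% − 3.73% = 5.80%
CAPM benchmark = R_f + β(R_m − R_f) = 3.73% + 1.76 × 5.80% = 13.9380%
α = actual − benchmark = 12.15% − 13.9380% = -1.79%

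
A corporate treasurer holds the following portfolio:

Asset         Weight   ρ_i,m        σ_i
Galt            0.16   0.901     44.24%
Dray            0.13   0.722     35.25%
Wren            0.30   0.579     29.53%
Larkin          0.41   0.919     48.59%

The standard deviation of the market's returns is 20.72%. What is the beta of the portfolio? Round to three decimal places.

1.599

β_Galt = 0.901 × 44.24% / 20.72% = 1.9238
β_Dray = 0.722 × 35.25% / 20.72% = 1.2283
β_Wren = 0.579 × 29.53% / 20.72% = 0.8252
β_Larkin = 0.919 × 48.59% / 20.72% = 2.1551
β_P = Σ w_i β_i = 0.16×1.9238 + 0.13×1.2283 + 0.30×0.8252 + 0.41×2.1551 = 1.5986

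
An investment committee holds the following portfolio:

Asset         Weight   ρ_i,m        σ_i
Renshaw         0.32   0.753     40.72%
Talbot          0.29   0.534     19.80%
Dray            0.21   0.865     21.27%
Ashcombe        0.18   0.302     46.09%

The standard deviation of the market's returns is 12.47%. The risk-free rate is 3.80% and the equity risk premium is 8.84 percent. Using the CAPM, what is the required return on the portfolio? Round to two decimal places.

17.44%

β_Renshaw = 0.753 × 40.72% / 12.47% = 2.4589
β_Talbot = 0.534 × 19.80% / 12.47% = 0.8479
β_Dray = 0.865 × 21.27% / 12.47% = 1.4754
β_Ashcombe = 0.302 × 46.09% / 12.47% = 1.1162
β_P = Σ w_i β_i = 0.32×2.4589 + 0.29×0.8479 + 0.21×1.4754 + 0.18×1.1162 = 1.5435
E(R_P) = R_f + β_P × MRP = 3.80% + 1.5435 × 8.84% = 17.44%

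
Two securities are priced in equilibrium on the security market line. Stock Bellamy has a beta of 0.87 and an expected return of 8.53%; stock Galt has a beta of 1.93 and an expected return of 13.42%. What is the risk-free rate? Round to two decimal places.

Both satisfy E(R) = R_f + β·MRP, so the slope of the SML is
MRP = (13.42% − 8.53%) / (1.93 − 0.87) = 4.89% / 1.06 = 4.6132%
R_f = E(R_Bellamy) − β_Bellamy·MRP = 8.53% − 0.87 × 4.6132% = 4.5165%

4.52%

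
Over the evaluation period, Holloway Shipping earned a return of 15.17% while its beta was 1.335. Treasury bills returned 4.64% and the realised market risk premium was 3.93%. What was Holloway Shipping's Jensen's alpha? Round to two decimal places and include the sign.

+5.28%

CAPM benchmark = R_f + β(R_m − R_f) = 4.64% + 1.335 × 3.93% = 9.88655%
α = actual − benchmark = 15.17% − 9.88655% = +5.28%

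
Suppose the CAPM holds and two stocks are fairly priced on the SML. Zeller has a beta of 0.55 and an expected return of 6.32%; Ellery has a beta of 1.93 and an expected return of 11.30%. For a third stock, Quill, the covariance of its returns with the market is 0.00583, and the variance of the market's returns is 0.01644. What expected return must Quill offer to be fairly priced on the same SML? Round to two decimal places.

5.61%

MRP = (11.30% − 6.32%) / (1.93 − 0.55) = 3.6087%
R_f = 6.32% − 0.55 × 3.6087% = 4.3352%
β_Quill = Cov / Var(R_m) = 0.00583 / 0.01644 = 0.3546
E(R_Quill) = R_f + β × MRP = 4.3352% + 0.3546 × 3.6087% = 5.61%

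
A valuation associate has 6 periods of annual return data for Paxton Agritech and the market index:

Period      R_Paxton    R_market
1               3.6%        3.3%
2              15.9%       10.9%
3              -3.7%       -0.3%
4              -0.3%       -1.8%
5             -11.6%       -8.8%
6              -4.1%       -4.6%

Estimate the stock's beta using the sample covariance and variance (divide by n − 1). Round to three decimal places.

Mean R_i = (3.6 + 15.9 − 3.7 − 0.3 − 11.6 − 4.1) / 6 = -0.0333%
Mean R_m = (3.3 + 10.9 − 0.3 − 1.8 − 8.8 − 4.6) / 6 = -0.2167%
Σ(R_i − R̄_i)(R_m − R̄_m) = 307.7367  ⇒  Cov = 307.7367 / 5 = 61.5473
Σ(R_m − R̄_m)² = 231.3483  ⇒  Var(R_m) = 231.3483 / 5 = 46.2697
β = Cov / Var(R_m) = 61.5473 / 46.2697 = 1.3302

1.330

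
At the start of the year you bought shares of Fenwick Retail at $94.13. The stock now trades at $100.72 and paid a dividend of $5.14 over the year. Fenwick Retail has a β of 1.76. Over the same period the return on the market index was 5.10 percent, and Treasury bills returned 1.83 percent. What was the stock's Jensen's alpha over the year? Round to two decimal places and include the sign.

+4.88%

Realised HPR = (P1 + D1 − P0) / P0 = (100.72 + 5.14 − 94.13) / 94.13 = 11.73 / 94.13 = 12.4615%
MRP = 5.10% − 1.83% = 3.27%
CAPM required = R_f + β·MRP = 1.83% + 1.76 × 3.27% = 7.5852%
α = realised − required = 12.4615% − 7.5852% = +4.88%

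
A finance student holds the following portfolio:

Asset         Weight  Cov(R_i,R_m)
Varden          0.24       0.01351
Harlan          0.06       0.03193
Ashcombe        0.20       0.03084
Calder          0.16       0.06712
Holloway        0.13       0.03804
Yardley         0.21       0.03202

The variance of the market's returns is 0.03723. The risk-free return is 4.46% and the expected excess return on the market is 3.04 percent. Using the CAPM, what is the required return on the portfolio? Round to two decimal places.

β_Varden = 0.01351 / 0.03723 = 0.3629
β_Harlan = 0.03193 / 0.03723 = 0.8576
β_Ashcombe = 0.03084 / 0.03723 = 0.8284
β_Calder = 0.06712 / 0.03723 = 1.8028
β_Holloway = 0.03804 / 0.03723 = 1.0218
β_Yardley = 0.03202 / 0.03723 = 0.8601
β_P = Σ w_i β_i = 0.24×0.3629 + 0.06×0.8576 + 0.20×0.8284 + 0.16×1.8028 + 0.13×1.0218 + 0.21×0.8601 = 0.9061
E(R_P) = R_f + β_P × MRP = 4.46% + 0.9061 × 3.04% = 7.21%

7.21%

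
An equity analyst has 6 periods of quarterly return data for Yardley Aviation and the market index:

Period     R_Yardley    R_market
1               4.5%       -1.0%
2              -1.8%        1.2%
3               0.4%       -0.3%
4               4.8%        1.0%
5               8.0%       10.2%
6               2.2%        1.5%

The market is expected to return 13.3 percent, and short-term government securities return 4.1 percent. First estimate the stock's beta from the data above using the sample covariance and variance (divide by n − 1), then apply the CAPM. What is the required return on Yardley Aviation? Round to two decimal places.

9.06%

Mean R_i = (4.5 − 1.8 + 0.4 + 4.8 + 8.0 + 2.2) / 6 = 3.0167%
Mean R_m = (-1.0 + 1.2 − 0.3 + 1.0 + 10.2 + 1.5) / 6 = 2.1000%
Σ(R_i − R̄_i)(R_m − R̄_m) = 44.9100  ⇒  Cov = 44.9100 / 5 = 8.9820
Σ(R_m − R̄_m)² = 83.3600  ⇒  Var(R_m) = 83.3600 / 5 = 16.6720
β = Cov / Var(R_m) = 8.9820 / 16.6720 = 0.5387
MRP = 13.3% − 4.1% = 9.20%
E(R) = R_f + β × MRP = 4.1% + 0.5387 × 9.2% = 9.06%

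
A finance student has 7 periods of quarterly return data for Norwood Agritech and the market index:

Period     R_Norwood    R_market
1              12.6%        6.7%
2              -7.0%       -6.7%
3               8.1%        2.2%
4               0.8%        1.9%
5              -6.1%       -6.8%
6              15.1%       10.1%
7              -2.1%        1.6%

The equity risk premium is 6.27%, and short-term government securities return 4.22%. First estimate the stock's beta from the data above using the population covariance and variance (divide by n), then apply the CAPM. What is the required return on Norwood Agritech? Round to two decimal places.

Mean R_i = (12.6 − 7.0 + 8.1 + 0.8 − 6.1 + 15.1 − 2.1) / 7 = 3.0571%
Mean R_m = (6.7 − 6.7 + 2.2 + 1.9 − 6.8 + 10.1 + 1.6) / 7 = 1.2857%
Σ(R_i − R̄_i)(R_m − R̄_m) = 313.7757  ⇒  Cov = 313.7757 / 7 = 44.8251
Σ(R_m − R̄_m)² = 237.4686  ⇒  Var(R_m) = 237.4686 / 7 = 33.9241
β = Cov / Var(R_m) = 44.8251 / 33.9241 = 1.3213
E(R) = R_f + β × MRP = 4.22% + 1.3213 × 6.27% = 12.50%

12.50%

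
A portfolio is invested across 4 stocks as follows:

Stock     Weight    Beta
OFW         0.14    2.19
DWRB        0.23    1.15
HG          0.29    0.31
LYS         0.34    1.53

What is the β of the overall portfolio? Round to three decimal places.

β_P = Σ w_i β_i = 0.14×2.19 + 0.23×1.15 + 0.29×0.31 + 0.34×1.53 = 1.1812

1.181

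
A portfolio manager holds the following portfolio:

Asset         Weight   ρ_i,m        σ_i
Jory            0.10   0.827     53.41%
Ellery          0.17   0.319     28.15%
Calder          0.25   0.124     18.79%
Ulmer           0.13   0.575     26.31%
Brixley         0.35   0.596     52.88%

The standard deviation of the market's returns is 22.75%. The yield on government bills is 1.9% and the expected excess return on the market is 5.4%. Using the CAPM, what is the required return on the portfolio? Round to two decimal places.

β_Jory = 0.827 × 53.41% / 22.75% = 1.9415
β_Ellery = 0.319 × 28.15% / 22.75% = 0.3947
β_Calder = 0.124 × 18.79% / 22.75% = 0.1024
β_Ulmer = 0.575 × 26.31% / 22.75% = 0.6650
β_Brixley = 0.596 × 52.88% / 22.75% = 1.3853
β_P = Σ w_i β_i = 0.10×1.9415 + 0.17×0.3947 + 0.25×0.1024 + 0.13×0.6650 + 0.35×1.3853 = 0.8582
E(R_P) = R_f + β_P × MRP = 1.9% + 0.8582 × 5.4% = 6.53%

6.53%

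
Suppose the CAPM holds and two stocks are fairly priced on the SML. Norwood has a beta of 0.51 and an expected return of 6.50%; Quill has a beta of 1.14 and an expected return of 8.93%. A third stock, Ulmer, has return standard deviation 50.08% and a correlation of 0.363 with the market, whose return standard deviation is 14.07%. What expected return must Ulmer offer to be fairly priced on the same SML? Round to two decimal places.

MRP = (8.93% − 6.50%) / (1.14 − 0.51) = 3.8571%
R_f = 6.50% − 0.51 × 3.8571% = 4.5329%
β_Ulmer = ρ·σ_i/σ_m = 0.363 × 50.08 / 14.07 = 1.2920
E(R_Ulmer) = R_f + β × MRP = 4.5329% + 1.2920 × 3.8571% = 9.52%

9.52%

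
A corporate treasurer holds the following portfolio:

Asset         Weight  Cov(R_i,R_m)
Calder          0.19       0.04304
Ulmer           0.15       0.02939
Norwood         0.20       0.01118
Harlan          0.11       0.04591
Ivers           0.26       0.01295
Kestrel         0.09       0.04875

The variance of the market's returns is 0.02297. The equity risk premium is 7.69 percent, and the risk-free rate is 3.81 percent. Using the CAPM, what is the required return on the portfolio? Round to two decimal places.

β_Calder = 0.04304 / 0.02297 = 1.8737
β_Ulmer = 0.02939 / 0.02297 = 1.2795
β_Norwood = 0.01118 / 0.02297 = 0.4867
β_Harlan = 0.04591 / 0.02297 = 1.9987
β_Ivers = 0.01295 / 0.02297 = 0.5638
β_Kestrel = 0.04875 / 0.02297 = 2.1223
β_P = Σ w_i β_i = 0.19×1.8737 + 0.15×1.2795 + 0.20×0.4867 + 0.11×1.9987 + 0.26×0.5638 + 0.09×2.1223 = 1.2027
E(R_P) = R_f + β_P × MRP = 3.81% + 1.2027 × 7.69% = 13.06%

13.06%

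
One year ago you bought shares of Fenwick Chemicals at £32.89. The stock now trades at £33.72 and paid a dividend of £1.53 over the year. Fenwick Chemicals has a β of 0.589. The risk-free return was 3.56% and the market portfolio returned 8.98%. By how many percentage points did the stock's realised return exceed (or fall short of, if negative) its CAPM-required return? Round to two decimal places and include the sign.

+0.42%

Realised HPR = (P1 + D1 − P0) / P0 = (33.72 + 1.53 − 32.89) / 32.89 = 2.36 / 32.89 = 7.1754%
MRP = 8.98% − 3.56% = 5.42%
CAPM required = R_f + β·MRP = 3.56% + 0.589 × 5.42% = 6.75238%
α = realised − required = 7.1754% − 6.75238% = +0.42%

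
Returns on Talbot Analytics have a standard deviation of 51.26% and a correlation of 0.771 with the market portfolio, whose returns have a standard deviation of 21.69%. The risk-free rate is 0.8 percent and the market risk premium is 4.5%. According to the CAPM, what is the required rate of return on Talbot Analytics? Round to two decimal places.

β = ρ × σ_i / σ_m = 0.771 × 51.26% / 21.69% = 1.8221
E(R) = 0.8% + 1.8221 × 4.5% = 9.00%

9.00%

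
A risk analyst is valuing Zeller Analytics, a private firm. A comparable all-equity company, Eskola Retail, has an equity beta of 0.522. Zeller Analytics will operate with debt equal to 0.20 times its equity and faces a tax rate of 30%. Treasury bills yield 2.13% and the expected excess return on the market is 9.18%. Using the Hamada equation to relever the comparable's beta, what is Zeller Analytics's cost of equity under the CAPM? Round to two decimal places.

β_L = β_U × [1 + (1 − t)(D/E)] = 0.522 × [1 + (1 − 0.30) × 0.20]
    = 0.522 × [1 + 0.70 × 0.20] = 0.522 × 1.1400 = 0.5951
E(R) = R_f + β_L × MRP = 2.13% + 0.5951 × 9.18% = 7.59%

7.59%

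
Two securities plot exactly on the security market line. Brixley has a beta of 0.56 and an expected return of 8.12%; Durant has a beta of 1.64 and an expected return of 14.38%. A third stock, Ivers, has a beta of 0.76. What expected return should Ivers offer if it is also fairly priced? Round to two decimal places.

MRP (SML slope) = (14.38% − 8.12%) / (1.64 − 0.56) = 6.26% / 1.08 = 5.7963%
R_f (intercept) = 8.12% − 0.56 × 5.7963% = 4.8741%
E(R_Ivers) = R_f + β × MRP = 4.8741% + 0.76 × 5.7963% = 9.28%

9.28%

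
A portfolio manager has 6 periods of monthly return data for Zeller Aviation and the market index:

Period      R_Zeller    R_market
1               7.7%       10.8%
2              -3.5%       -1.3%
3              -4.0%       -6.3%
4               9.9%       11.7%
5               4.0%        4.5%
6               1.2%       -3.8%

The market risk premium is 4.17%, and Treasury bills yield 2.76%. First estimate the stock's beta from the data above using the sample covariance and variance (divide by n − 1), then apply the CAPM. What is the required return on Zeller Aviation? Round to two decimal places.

Mean R_i = (7.7 − 3.5 − 4.0 + 9.9 + 4.0 + 1.2) / 6 = 2.5500%
Mean R_m = (10.8 − 1.3 − 6.3 + 11.7 + 4.5 − 3.8) / 6 = 2.6000%
Σ(R_i − R̄_i)(R_m − R̄_m) = 202.4000  ⇒  Cov = 202.4000 / 5 = 40.4800
Σ(R_m − R̄_m)² = 289.0400  ⇒  Var(R_m) = 289.0400 / 5 = 57.8080
β = Cov / Var(R_m) = 40.4800 / 57.8080 = 0.7002
E(R) = R_f + β × MRP = 2.76% + 0.7002 × 4.17% = 5.68%

5.68%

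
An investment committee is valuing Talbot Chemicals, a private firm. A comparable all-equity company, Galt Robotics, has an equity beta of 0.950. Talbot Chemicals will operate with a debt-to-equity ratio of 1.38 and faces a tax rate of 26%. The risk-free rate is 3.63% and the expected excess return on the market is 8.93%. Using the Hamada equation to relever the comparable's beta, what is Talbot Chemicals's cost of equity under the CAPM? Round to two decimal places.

20.78%

β_L = β_U × [1 + (1 − t)(D/E)] = 0.950 × [1 + (1 − 0.26) × 1.38]
    = 0.950 × [1 + 0.74 × 1.38] = 0.950 × 2.0212 = 1.9201
E(R) = R_f + β_L × MRP = 3.63% + 1.9201 × 8.93% = 20.78%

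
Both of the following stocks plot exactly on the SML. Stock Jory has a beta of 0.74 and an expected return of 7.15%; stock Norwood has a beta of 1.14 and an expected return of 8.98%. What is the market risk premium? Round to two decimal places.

Both satisfy E(R) = R_f + β·MRP, so the slope of the SML is
MRP = (8.98% − 7.15%) / (1.14 − 0.74) = 1.83% / 0.40 = 4.5750%

4.58%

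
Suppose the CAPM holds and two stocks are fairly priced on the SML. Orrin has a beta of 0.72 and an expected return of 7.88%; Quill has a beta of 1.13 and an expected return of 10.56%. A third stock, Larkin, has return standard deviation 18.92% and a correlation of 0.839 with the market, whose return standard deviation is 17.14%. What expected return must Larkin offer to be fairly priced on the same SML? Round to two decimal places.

MRP = (10.56% − 7.88%) / (1.13 − 0.72) = 6.5366%
R_f = 7.88% − 0.72 × 6.5366% = 3.1736%
β_Larkin = ρ·σ_i/σ_m = 0.839 × 18.92 / 17.14 = 0.9261
E(R_Larkin) = R_f + β × MRP = 3.1736% + 0.9261 × 6.5366% = 9.23%

9.23%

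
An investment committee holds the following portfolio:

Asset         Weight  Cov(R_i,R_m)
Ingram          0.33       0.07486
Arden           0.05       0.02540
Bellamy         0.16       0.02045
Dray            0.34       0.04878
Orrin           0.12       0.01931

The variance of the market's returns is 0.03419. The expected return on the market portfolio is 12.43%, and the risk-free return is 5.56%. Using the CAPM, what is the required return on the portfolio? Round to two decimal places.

15.23%

β_Ingram = 0.07486 / 0.03419 = 2.1895
β_Arden = 0.02540 / 0.03419 = 0.7429
β_Bellamy = 0.02045 / 0.03419 = 0.5981
β_Dray = 0.04878 / 0.03419 = 1.4267
β_Orrin = 0.01931 / 0.03419 = 0.5648
β_P = Σ w_i β_i = 0.33×2.1895 + 0.05×0.7429 + 0.16×0.5981 + 0.34×1.4267 + 0.12×0.5648 = 1.4082
MRP = 12.43% − 5.56% = 6.87%
E(R_P) = R_f + β_P × MRP = 5.56% + 1.4082 × 6.87% = 15.23%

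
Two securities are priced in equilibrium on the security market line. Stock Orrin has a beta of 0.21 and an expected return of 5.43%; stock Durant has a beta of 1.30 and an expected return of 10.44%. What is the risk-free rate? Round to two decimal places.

4.46%

Both satisfy E(R) = R_f + β·MRP, so the slope of the SML is
MRP = (10.44% − 5.43%) / (1.30 − 0.21) = 5.01% / 1.09 = 4.5963%
R_f = E(R_Orrin) − β_Orrin·MRP = 5.43% − 0.21 × 4.5963% = 4.4648%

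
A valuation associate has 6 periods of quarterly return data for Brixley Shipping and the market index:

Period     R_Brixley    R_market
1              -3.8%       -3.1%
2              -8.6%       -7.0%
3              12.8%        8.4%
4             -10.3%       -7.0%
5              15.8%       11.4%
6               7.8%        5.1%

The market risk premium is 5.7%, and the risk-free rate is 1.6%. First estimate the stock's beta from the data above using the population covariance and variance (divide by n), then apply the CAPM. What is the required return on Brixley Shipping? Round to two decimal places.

Mean R_i = (-3.8 − 8.6 + 12.8 − 10.3 + 15.8 + 7.8) / 6 = 2.2833%
Mean R_m = (-3.1 − 7.0 + 8.4 − 7.0 + 11.4 + 5.1) / 6 = 1.3000%
Σ(R_i − R̄_i)(R_m − R̄_m) = 453.6900  ⇒  Cov = 453.6900 / 6 = 75.6150
Σ(R_m − R̄_m)² = 324.0000  ⇒  Var(R_m) = 324.0000 / 6 = 54.0000
β = Cov / Var(R_m) = 75.6150 / 54.0000 = 1.4003
E(R) = R_f + β × MRP = 1.6% + 1.4003 × 5.7% = 9.58%

9.58%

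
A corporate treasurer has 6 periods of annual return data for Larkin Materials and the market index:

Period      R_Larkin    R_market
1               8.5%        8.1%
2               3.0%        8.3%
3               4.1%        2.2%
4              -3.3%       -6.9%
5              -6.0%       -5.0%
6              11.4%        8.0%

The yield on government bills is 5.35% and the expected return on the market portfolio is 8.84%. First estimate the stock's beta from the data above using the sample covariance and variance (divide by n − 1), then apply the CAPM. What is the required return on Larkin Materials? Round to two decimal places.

8.31%

Mean R_i = (8.5 + 3.0 + 4.1 − 3.3 − 6.0 + 11.4) / 6 = 2.9500%
Mean R_m = (8.1 + 8.3 + 2.2 − 6.9 − 5.0 + 8.0) / 6 = 2.4500%
Σ(R_i − R̄_i)(R_m − R̄_m) = 203.3750  ⇒  Cov = 203.3750 / 5 = 40.6750
Σ(R_m − R̄_m)² = 239.9350  ⇒  Var(R_m) = 239.9350 / 5 = 47.9870
β = Cov / Var(R_m) = 40.6750 / 47.9870 = 0.8476
MRP = 8.84% − 5.35% = 3.49%
E(R) = R_f + β × MRP = 5.35% + 0.8476 × 3.49% = 8.31%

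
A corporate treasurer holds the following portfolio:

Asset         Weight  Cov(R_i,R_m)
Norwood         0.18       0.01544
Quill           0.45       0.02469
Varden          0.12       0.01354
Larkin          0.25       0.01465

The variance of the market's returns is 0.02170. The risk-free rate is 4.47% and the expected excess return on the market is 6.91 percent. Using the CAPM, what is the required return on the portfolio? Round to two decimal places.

β_Norwood = 0.01544 / 0.02170 = 0.7115
β_Quill = 0.02469 / 0.02170 = 1.1378
β_Varden = 0.01354 / 0.02170 = 0.6240
β_Larkin = 0.01465 / 0.02170 = 0.6751
β_P = Σ w_i β_i = 0.18×0.7115 + 0.45×1.1378 + 0.12×0.6240 + 0.25×0.6751 = 0.8837
E(R_P) = R_f + β_P × MRP = 4.47% + 0.8837 × 6.91% = 10.58%

10.58%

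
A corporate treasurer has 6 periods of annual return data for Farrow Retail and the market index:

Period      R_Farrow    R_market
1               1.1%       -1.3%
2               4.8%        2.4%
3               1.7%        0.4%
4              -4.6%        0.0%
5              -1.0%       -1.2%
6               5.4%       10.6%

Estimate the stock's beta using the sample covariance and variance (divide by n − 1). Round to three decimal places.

0.549

Mean R_i = (1.1 + 4.8 + 1.7 − 4.6 − 1.0 + 5.4) / 6 = 1.2333%
Mean R_m = (-1.3 + 2.4 + 0.4 + 0.0 − 1.2 + 10.6) / 6 = 1.8167%
Σ(R_i − R̄_i)(R_m − R̄_m) = 55.7667  ⇒  Cov = 55.7667 / 5 = 11.1533
Σ(R_m − R̄_m)² = 101.6083  ⇒  Var(R_m) = 101.6083 / 5 = 20.3217
β = Cov / Var(R_m) = 11.1533 / 20.3217 = 0.5488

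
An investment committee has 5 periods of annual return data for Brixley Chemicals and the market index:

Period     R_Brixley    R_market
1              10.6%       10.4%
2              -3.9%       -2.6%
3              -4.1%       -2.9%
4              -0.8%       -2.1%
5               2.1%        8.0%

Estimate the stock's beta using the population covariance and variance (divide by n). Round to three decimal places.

Mean R_i = (10.6 − 3.9 − 4.1 − 0.8 + 2.1) / 5 = 0.7800%
Mean R_m = (10.4 − 2.6 − 2.9 − 2.1 + 8.0) / 5 = 2.1600%
Σ(R_i − R̄_i)(R_m − R̄_m) = 142.3260  ⇒  Cov = 142.3260 / 5 = 28.4652
Σ(R_m − R̄_m)² = 168.4120  ⇒  Var(R_m) = 168.4120 / 5 = 33.6824
β = Cov / Var(R_m) = 28.4652 / 33.6824 = 0.8451

0.845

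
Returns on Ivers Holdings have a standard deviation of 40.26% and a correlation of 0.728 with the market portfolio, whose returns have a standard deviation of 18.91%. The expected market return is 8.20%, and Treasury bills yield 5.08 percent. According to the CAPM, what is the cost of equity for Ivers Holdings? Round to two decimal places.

β = ρ × σ_i / σ_m = 0.728 × 40.26% / 18.91% = 1.5499
MRP = 8.20% − 5.08% = 3.12%
E(R) = 5.08% + 1.5499 × 3.12% = 9.92%

9.92%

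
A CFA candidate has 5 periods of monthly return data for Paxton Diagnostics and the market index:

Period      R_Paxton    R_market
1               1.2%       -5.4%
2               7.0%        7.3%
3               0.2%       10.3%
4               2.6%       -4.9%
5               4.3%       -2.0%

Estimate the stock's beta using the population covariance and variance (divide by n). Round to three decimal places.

0.043

Mean R_i = (1.2 + 7.0 + 0.2 + 2.6 + 4.3) / 5 = 3.0600%
Mean R_m = (-5.4 + 7.3 + 10.3 − 4.9 − 2.0) / 5 = 1.0600%
Σ(R_i − R̄_i)(R_m − R̄_m) = 9.1220  ⇒  Cov = 9.1220 / 5 = 1.8244
Σ(R_m − R̄_m)² = 210.9320  ⇒  Var(R_m) = 210.9320 / 5 = 42.1864
β = Cov / Var(R_m) = 1.8244 / 42.1864 = 0.0432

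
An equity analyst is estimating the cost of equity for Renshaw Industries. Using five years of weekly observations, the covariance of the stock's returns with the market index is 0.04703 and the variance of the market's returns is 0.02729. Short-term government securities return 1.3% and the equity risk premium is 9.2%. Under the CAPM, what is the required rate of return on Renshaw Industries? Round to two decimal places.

17.15%

β = Cov(R_i, R_m) / Var(R_m) = 0.04703 / 0.02729 = 1.7233
E(R) = R_f + β × MRP = 1.3% + 1.7233 × 9.2% = 17.15%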